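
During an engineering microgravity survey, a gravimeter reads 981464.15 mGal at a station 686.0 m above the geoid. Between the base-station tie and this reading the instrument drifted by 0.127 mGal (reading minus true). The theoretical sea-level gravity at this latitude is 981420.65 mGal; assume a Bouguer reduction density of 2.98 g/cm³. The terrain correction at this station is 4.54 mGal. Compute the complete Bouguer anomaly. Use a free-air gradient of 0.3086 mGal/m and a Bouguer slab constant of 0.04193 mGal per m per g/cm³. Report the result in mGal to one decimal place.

173.9

Drift-corrected reading = 981464.15 − (0.127) = 981464.023 mGal
Free-air correction = 0.3086 × 686.0 = 211.70 mGal
Free-air anomaly = 981464.023 − 981420.65 + (211.70) = 255.073 mGal
Bouguer slab correction = 0.04193 × 2.98 × 686.0 = 85.72 mGal
Simple Bouguer anomaly = 255.073 − (85.72) = 169.353 mGal
Complete Bouguer anomaly = 169.353 + 4.54 = 173.893 mGal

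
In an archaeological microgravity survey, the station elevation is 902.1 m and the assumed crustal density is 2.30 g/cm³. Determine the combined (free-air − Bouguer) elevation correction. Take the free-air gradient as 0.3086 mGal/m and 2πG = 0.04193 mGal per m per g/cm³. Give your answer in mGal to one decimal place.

191.4

Combined gradient = 0.3086 − 0.04193 × 2.30 = 0.2121610 mGal/m
Combined elevation correction = 0.2121610 × 902.1 = 191.4 mGal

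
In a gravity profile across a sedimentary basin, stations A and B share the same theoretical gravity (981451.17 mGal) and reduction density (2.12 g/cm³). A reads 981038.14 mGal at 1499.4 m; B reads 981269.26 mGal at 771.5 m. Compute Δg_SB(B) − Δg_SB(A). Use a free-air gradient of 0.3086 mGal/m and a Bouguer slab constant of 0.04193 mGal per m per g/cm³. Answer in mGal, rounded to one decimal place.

Δg_SB(A) = 981038.14 − 981451.17 + 0.3086×1499.4 − 0.04193×2.12×1499.4 = -83.60 mGal
Δg_SB(B) = 981269.26 − 981451.17 + 0.3086×771.5 − 0.04193×2.12×771.5 = -12.40 mGal
Difference = -12.40 − (-83.60) = 71.20 mGal

71.2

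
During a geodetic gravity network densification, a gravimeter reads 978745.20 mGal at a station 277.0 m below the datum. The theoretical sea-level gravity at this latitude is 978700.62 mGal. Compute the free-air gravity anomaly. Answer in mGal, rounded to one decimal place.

Free-air correction = 0.3086 × -277.0 = -85.48 mGal
Free-air anomaly = 978745.20 − 978700.62 + (-85.48) = -40.90 mGal

-40.9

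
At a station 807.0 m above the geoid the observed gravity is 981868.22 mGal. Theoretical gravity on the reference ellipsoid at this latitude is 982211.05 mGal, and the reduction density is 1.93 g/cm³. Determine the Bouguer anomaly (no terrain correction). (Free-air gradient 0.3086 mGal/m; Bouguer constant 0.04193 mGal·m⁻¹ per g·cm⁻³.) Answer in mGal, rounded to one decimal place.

Free-air correction = 0.3086 × 807.0 = 249.04 mGal
Free-air anomaly = 981868.22 − 982211.05 + (249.04) = -93.79 mGal
Bouguer slab correction = 0.04193 × 1.93 × 807.0 = 65.31 mGal
Simple Bouguer anomaly = -93.79 − (65.31) = -159.10 mGal

-159.1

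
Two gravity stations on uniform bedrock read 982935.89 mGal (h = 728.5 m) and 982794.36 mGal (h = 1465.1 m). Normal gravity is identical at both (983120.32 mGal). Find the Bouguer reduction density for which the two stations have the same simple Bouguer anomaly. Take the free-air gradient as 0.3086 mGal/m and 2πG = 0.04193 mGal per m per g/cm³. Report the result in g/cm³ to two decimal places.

2.78

Δg_obs = 982794.36 − 982935.89 = -141.53 mGal over Δh = 1465.1 − 728.5 = 736.6 m
Equal Bouguer anomalies ⇒ Δg_obs + (0.3086 − 0.04193ρ)·Δh = 0
0.3086 − 0.04193ρ = −Δg_obs/Δh = 0.19214
ρ = (0.3086 − 0.19214) / 0.04193 = 2.78 g/cm³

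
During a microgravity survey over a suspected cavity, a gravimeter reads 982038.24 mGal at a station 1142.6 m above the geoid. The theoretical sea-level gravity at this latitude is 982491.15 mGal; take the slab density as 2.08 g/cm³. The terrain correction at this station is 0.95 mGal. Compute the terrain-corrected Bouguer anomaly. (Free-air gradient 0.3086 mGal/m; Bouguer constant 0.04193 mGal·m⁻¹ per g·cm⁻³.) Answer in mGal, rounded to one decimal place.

Free-air correction = 0.3086 × 1142.6 = 352.61 mGal
Free-air anomaly = 982038.24 − 982491.15 + (352.61) = -100.30 mGal
Bouguer slab correction = 0.04193 × 2.08 × 1142.6 = 99.65 mGal
Simple Bouguer anomaly = -100.30 − (99.65) = -199.95 mGal
Complete Bouguer anomaly = -199.95 + 0.95 = -199.00 mGal

-199.0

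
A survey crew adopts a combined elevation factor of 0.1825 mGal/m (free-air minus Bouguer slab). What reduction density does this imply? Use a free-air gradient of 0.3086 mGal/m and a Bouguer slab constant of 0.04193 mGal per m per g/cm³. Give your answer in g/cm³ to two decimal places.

0.1825 = 0.3086 − 0.04193 × ρ
ρ = (0.3086 − 0.1825) / 0.04193 = 3.01 g/cm³

3.01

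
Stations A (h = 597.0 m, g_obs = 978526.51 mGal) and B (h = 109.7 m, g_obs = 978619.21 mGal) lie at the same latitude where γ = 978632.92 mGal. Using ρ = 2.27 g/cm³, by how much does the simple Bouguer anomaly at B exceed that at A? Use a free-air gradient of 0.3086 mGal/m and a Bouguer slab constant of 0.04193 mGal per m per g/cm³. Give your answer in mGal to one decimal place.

-11.3

Δg_SB(A) = 978526.51 − 978632.92 + 0.3086×597.0 − 0.04193×2.27×597.0 = 21.00 mGal
Δg_SB(B) = 978619.21 − 978632.92 + 0.3086×109.7 − 0.04193×2.27×109.7 = 9.70 mGal
Difference = 9.70 − (21.00) = -11.30 mGal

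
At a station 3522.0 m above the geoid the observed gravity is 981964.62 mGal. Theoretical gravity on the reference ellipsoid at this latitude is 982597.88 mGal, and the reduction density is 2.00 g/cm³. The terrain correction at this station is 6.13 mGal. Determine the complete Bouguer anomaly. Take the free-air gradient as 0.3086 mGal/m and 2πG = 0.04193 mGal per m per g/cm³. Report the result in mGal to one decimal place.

Free-air correction = 0.3086 × 3522.0 = 1086.89 mGal
Free-air anomaly = 981964.62 − 982597.88 + (1086.89) = 453.63 mGal
Bouguer slab correction = 0.04193 × 2.00 × 3522.0 = 295.35 mGal
Simple Bouguer anomaly = 453.63 − (295.35) = 158.28 mGal
Complete Bouguer anomaly = 158.28 + 6.13 = 164.41 mGal

164.4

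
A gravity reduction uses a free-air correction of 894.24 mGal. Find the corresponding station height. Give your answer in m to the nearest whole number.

h = 894.24 / 0.3086 = 2897.73 m

2898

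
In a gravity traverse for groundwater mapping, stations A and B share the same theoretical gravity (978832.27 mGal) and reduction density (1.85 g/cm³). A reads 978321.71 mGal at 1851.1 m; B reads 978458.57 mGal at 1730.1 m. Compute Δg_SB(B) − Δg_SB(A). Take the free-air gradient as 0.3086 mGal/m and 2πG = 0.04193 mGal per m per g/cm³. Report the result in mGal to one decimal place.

Δg_SB(A) = 978321.71 − 978832.27 + 0.3086×1851.1 − 0.04193×1.85×1851.1 = -82.90 mGal
Δg_SB(B) = 978458.57 − 978832.27 + 0.3086×1730.1 − 0.04193×1.85×1730.1 = 26.00 mGal
Difference = 26.00 − (-82.90) = 108.90 mGal

108.9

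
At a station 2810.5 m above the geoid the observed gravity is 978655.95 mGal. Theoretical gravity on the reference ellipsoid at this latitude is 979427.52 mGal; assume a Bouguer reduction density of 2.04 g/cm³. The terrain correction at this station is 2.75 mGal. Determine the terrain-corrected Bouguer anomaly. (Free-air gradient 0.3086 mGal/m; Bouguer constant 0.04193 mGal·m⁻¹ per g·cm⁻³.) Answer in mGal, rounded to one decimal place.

-141.9

Free-air correction = 0.3086 × 2810.5 = 867.32 mGal
Free-air anomaly = 978655.95 − 979427.52 + (867.32) = 95.75 mGal
Bouguer slab correction = 0.04193 × 2.04 × 2810.5 = 240.40 mGal
Simple Bouguer anomaly = 95.75 − (240.40) = -144.65 mGal
Complete Bouguer anomaly = -144.65 + 2.75 = -141.90 mGal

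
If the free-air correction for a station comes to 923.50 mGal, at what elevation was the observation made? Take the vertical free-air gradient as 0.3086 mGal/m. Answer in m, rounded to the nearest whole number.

h = 923.50 / 0.3086 = 2992.55 m

2993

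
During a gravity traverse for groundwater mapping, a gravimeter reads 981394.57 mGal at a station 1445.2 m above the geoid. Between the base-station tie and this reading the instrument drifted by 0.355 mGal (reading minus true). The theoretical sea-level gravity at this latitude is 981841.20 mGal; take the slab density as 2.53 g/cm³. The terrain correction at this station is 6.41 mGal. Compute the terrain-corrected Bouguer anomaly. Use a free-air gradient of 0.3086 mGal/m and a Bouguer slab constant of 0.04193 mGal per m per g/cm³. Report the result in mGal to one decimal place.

-147.9

Drift-corrected reading = 981394.57 − (0.355) = 981394.215 mGal
Free-air correction = 0.3086 × 1445.2 = 445.99 mGal
Free-air anomaly = 981394.215 − 981841.20 + (445.99) = -0.995 mGal
Bouguer slab correction = 0.04193 × 2.53 × 1445.2 = 153.31 mGal
Simple Bouguer anomaly = -0.995 − (153.31) = -154.305 mGal
Complete Bouguer anomaly = -154.305 + 6.41 = -147.895 mGal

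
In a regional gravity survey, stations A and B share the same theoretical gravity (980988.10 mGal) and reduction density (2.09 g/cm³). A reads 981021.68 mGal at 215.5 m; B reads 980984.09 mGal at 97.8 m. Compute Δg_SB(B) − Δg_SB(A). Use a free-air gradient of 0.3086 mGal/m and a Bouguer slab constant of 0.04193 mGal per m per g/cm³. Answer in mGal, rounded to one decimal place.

-63.6

Δg_SB(A) = 981021.68 − 980988.10 + 0.3086×215.5 − 0.04193×2.09×215.5 = 81.20 mGal
Δg_SB(B) = 980984.09 − 980988.10 + 0.3086×97.8 − 0.04193×2.09×97.8 = 17.60 mGal
Difference = 17.60 − (81.20) = -63.60 mGal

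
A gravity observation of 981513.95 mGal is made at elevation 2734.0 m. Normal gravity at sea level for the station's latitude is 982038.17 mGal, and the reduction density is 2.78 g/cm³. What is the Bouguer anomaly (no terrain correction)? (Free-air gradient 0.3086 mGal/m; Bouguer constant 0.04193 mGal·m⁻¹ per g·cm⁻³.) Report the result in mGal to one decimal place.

0.8

Free-air correction = 0.3086 × 2734.0 = 843.71 mGal
Free-air anomaly = 981513.95 − 982038.17 + (843.71) = 319.49 mGal
Bouguer slab correction = 0.04193 × 2.78 × 2734.0 = 318.69 mGal
Simple Bouguer anomaly = 319.49 − (318.69) = 0.80 mGal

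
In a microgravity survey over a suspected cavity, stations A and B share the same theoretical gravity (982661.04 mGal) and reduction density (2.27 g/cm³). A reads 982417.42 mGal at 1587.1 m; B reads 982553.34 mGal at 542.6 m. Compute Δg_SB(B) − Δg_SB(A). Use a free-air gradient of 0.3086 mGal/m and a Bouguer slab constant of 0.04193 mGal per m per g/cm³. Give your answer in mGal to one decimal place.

Δg_SB(A) = 982417.42 − 982661.04 + 0.3086×1587.1 − 0.04193×2.27×1587.1 = 95.10 mGal
Δg_SB(B) = 982553.34 − 982661.04 + 0.3086×542.6 − 0.04193×2.27×542.6 = 8.10 mGal
Difference = 8.10 − (95.10) = -87.00 mGal

-87.0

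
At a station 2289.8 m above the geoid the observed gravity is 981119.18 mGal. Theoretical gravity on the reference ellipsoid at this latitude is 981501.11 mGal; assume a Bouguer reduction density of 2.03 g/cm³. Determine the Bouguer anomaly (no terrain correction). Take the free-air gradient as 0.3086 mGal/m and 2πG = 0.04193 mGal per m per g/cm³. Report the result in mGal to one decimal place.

129.8

Free-air correction = 0.3086 × 2289.8 = 706.63 mGal
Free-air anomaly = 981119.18 − 981501.11 + (706.63) = 324.70 mGal
Bouguer slab correction = 0.04193 × 2.03 × 2289.8 = 194.90 mGal
Simple Bouguer anomaly = 324.70 − (194.90) = 129.80 mGal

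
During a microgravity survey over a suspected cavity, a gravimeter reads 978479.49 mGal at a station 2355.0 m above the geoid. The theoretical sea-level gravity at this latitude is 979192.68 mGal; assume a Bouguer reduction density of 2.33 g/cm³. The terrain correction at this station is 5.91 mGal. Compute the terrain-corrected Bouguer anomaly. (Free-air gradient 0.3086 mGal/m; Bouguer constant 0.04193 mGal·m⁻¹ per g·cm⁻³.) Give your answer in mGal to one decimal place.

-210.6

Free-air correction = 0.3086 × 2355.0 = 726.75 mGal
Free-air anomaly = 978479.49 − 979192.68 + (726.75) = 13.56 mGal
Bouguer slab correction = 0.04193 × 2.33 × 2355.0 = 230.08 mGal
Simple Bouguer anomaly = 13.56 − (230.08) = -216.52 mGal
Complete Bouguer anomaly = -216.52 + 5.91 = -210.61 mGal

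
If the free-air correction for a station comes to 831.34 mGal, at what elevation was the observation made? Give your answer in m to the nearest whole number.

h = 831.34 / 0.3086 = 2693.91 m

2694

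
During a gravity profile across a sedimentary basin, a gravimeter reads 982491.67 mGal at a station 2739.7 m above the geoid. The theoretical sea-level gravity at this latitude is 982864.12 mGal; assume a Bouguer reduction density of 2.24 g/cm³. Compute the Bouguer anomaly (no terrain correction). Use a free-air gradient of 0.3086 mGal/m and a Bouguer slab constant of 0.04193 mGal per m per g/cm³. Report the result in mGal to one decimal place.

Free-air correction = 0.3086 × 2739.7 = 845.47 mGal
Free-air anomaly = 982491.67 − 982864.12 + (845.47) = 473.02 mGal
Bouguer slab correction = 0.04193 × 2.24 × 2739.7 = 257.32 mGal
Simple Bouguer anomaly = 473.02 − (257.32) = 215.70 mGal

215.7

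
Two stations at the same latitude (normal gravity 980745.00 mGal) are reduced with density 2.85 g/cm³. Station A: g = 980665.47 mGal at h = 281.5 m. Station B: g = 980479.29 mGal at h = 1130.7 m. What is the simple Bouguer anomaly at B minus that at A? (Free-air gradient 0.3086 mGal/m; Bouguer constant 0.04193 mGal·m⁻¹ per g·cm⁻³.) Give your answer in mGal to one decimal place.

Δg_SB(A) = 980665.47 − 980745.00 + 0.3086×281.5 − 0.04193×2.85×281.5 = -26.30 mGal
Δg_SB(B) = 980479.29 − 980745.00 + 0.3086×1130.7 − 0.04193×2.85×1130.7 = -51.90 mGal
Difference = -51.90 − (-26.30) = -25.60 mGal

-25.6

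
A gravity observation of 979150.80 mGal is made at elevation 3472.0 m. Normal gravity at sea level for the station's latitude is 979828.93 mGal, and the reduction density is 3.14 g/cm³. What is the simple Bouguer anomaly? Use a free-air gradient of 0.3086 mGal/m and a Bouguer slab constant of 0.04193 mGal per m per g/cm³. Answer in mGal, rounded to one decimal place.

-63.8

Free-air correction = 0.3086 × 3472.0 = 1071.46 mGal
Free-air anomaly = 979150.80 − 979828.93 + (1071.46) = 393.33 mGal
Bouguer slab correction = 0.04193 × 3.14 × 3472.0 = 457.12 mGal
Simple Bouguer anomaly = 393.33 − (457.12) = -63.79 mGal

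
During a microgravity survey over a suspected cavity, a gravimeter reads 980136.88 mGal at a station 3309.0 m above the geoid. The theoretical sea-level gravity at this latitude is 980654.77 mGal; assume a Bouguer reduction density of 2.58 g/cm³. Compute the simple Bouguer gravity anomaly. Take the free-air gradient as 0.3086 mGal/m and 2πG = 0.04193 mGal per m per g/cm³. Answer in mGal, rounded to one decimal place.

145.3

Free-air correction = 0.3086 × 3309.0 = 1021.16 mGal
Free-air anomaly = 980136.88 − 980654.77 + (1021.16) = 503.27 mGal
Bouguer slab correction = 0.04193 × 2.58 × 3309.0 = 357.97 mGal
Simple Bouguer anomaly = 503.27 − (357.97) = 145.30 mGal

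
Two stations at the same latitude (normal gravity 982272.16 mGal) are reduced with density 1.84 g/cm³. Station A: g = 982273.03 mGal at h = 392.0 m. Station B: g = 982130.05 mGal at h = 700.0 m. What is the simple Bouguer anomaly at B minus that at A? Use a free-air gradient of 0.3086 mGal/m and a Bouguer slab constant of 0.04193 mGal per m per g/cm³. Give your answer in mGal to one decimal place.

-71.7

Δg_SB(A) = 982273.03 − 982272.16 + 0.3086×392.0 − 0.04193×1.84×392.0 = 91.60 mGal
Δg_SB(B) = 982130.05 − 982272.16 + 0.3086×700.0 − 0.04193×1.84×700.0 = 19.90 mGal
Difference = 19.90 − (91.60) = -71.70 mGal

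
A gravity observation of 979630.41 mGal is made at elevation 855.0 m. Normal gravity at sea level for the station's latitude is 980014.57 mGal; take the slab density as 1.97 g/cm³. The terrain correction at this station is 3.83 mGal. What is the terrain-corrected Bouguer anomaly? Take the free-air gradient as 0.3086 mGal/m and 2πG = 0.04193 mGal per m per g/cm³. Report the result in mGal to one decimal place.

-187.1

Free-air correction = 0.3086 × 855.0 = 263.85 mGal
Free-air anomaly = 979630.41 − 980014.57 + (263.85) = -120.31 mGal
Bouguer slab correction = 0.04193 × 1.97 × 855.0 = 70.62 mGal
Simple Bouguer anomaly = -120.31 − (70.62) = -190.93 mGal
Complete Bouguer anomaly = -190.93 + 3.83 = -187.10 mGal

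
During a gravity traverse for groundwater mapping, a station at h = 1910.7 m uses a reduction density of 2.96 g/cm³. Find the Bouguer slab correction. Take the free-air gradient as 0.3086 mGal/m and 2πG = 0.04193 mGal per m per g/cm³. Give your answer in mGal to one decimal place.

Bouguer slab correction = 0.04193 × 2.96 × 1910.7 = 237.1 mGal

237.1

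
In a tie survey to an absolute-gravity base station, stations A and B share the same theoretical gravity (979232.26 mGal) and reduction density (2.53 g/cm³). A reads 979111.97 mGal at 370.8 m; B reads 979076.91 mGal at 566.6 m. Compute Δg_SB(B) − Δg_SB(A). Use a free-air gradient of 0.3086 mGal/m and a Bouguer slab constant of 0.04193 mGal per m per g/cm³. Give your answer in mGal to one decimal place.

4.6

Δg_SB(A) = 979111.97 − 979232.26 + 0.3086×370.8 − 0.04193×2.53×370.8 = -45.20 mGal
Δg_SB(B) = 979076.91 − 979232.26 + 0.3086×566.6 − 0.04193×2.53×566.6 = -40.60 mGal
Difference = -40.60 − (-45.20) = 4.60 mGal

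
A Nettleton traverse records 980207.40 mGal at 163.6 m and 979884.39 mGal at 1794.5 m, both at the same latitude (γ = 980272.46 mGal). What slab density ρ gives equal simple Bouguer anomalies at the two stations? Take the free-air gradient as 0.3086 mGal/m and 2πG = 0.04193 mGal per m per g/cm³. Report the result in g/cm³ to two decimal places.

2.64

Δg_obs = 979884.39 − 980207.40 = -323.01 mGal over Δh = 1794.5 − 163.6 = 1630.9 m
Equal Bouguer anomalies ⇒ Δg_obs + (0.3086 − 0.04193ρ)·Δh = 0
0.3086 − 0.04193ρ = −Δg_obs/Δh = 0.19806
ρ = (0.3086 − 0.19806) / 0.04193 = 2.64 g/cm³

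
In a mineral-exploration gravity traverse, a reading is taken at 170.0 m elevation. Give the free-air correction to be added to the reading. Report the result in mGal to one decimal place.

Free-air correction = 0.3086 × 170.0 = 52.5 mGal

52.5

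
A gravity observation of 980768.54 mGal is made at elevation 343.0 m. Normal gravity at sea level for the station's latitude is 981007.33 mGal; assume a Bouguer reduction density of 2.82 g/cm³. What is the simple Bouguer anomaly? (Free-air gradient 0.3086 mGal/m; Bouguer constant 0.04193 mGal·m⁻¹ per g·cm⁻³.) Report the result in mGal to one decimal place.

Free-air correction = 0.3086 × 343.0 = 105.85 mGal
Free-air anomaly = 980768.54 − 981007.33 + (105.85) = -132.94 mGal
Bouguer slab correction = 0.04193 × 2.82 × 343.0 = 40.56 mGal
Simple Bouguer anomaly = -132.94 − (40.56) = -173.50 mGal

-173.5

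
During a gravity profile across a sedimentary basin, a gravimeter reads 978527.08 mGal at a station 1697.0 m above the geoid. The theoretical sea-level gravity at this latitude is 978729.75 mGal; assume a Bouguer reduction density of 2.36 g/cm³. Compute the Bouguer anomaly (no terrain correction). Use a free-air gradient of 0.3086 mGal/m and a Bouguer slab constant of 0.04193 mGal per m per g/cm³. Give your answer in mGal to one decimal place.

153.1

Free-air correction = 0.3086 × 1697.0 = 523.69 mGal
Free-air anomaly = 978527.08 − 978729.75 + (523.69) = 321.02 mGal
Bouguer slab correction = 0.04193 × 2.36 × 1697.0 = 167.93 mGal
Simple Bouguer anomaly = 321.02 − (167.93) = 153.09 mGal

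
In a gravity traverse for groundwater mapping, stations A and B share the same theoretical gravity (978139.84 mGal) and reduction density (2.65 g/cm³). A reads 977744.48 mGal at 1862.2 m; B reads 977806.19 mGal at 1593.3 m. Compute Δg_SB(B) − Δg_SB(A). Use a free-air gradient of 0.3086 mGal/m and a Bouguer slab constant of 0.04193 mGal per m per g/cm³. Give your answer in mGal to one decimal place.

Δg_SB(A) = 977744.48 − 978139.84 + 0.3086×1862.2 − 0.04193×2.65×1862.2 = -27.60 mGal
Δg_SB(B) = 977806.19 − 978139.84 + 0.3086×1593.3 − 0.04193×2.65×1593.3 = -19.00 mGal
Difference = -19.00 − (-27.60) = 8.60 mGal

8.6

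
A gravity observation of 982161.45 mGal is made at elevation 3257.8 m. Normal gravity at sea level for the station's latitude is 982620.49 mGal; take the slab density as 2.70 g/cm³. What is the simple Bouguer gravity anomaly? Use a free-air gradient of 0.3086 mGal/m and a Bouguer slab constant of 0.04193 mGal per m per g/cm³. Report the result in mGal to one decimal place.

177.5

Free-air correction = 0.3086 × 3257.8 = 1005.36 mGal
Free-air anomaly = 982161.45 − 982620.49 + (1005.36) = 546.32 mGal
Bouguer slab correction = 0.04193 × 2.70 × 3257.8 = 368.82 mGal
Simple Bouguer anomaly = 546.32 − (368.82) = 177.50 mGal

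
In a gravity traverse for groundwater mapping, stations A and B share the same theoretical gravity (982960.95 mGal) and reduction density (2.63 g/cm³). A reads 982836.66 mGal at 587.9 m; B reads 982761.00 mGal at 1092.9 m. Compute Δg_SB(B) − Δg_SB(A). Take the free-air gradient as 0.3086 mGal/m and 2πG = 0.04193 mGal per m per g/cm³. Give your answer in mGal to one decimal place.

24.5

Δg_SB(A) = 982836.66 − 982960.95 + 0.3086×587.9 − 0.04193×2.63×587.9 = -7.70 mGal
Δg_SB(B) = 982761.00 − 982960.95 + 0.3086×1092.9 − 0.04193×2.63×1092.9 = 16.80 mGal
Difference = 16.80 − (-7.70) = 24.50 mGal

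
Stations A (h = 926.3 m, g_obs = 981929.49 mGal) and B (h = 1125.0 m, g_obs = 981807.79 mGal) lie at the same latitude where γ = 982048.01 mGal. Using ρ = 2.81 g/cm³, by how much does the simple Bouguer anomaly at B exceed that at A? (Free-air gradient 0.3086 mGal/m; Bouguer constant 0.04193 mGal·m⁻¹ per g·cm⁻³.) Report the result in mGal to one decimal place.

-83.8

Δg_SB(A) = 981929.49 − 982048.01 + 0.3086×926.3 − 0.04193×2.81×926.3 = 58.20 mGal
Δg_SB(B) = 981807.79 − 982048.01 + 0.3086×1125.0 − 0.04193×2.81×1125.0 = -25.60 mGal
Difference = -25.60 − (58.20) = -83.80 mGal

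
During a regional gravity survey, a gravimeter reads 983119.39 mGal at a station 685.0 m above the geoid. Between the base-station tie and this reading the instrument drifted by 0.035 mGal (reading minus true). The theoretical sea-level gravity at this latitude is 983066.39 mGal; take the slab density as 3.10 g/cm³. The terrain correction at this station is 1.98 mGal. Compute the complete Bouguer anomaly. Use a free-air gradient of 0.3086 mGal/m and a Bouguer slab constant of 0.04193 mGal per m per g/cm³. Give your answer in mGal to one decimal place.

Drift-corrected reading = 983119.39 − (0.035) = 983119.355 mGal
Free-air correction = 0.3086 × 685.0 = 211.39 mGal
Free-air anomaly = 983119.355 − 983066.39 + (211.39) = 264.355 mGal
Bouguer slab correction = 0.04193 × 3.10 × 685.0 = 89.04 mGal
Simple Bouguer anomaly = 264.355 − (89.04) = 175.315 mGal
Complete Bouguer anomaly = 175.315 + 1.98 = 177.295 mGal

177.3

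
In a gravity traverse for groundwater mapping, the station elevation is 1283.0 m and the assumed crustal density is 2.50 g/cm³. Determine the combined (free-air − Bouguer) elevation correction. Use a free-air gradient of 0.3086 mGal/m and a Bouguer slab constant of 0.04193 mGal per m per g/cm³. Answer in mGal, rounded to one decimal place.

Combined gradient = 0.3086 − 0.04193 × 2.50 = 0.2037750 mGal/m
Combined elevation correction = 0.2037750 × 1283.0 = 261.4 mGal

261.4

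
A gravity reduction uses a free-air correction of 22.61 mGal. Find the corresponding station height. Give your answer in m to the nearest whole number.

h = 22.61 / 0.3086 = 73.27 m

73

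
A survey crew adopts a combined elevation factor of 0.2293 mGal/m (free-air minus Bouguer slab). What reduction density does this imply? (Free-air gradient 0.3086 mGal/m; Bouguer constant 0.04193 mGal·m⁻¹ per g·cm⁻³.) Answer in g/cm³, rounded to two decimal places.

0.2293 = 0.3086 − 0.04193 × ρ
ρ = (0.3086 − 0.2293) / 0.04193 = 1.89 g/cm³

1.89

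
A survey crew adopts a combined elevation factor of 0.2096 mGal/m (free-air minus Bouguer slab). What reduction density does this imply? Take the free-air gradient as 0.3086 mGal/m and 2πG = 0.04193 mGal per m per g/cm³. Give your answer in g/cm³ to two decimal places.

2.36

0.2096 = 0.3086 − 0.04193 × ρ
ρ = (0.3086 − 0.2096) / 0.04193 = 2.36 g/cm³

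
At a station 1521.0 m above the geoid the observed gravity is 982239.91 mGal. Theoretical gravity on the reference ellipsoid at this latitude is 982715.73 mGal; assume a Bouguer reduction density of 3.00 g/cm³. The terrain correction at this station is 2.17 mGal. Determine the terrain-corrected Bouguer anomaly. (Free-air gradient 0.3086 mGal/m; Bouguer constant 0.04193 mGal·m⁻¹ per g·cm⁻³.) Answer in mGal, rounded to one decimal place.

Free-air correction = 0.3086 × 1521.0 = 469.38 mGal
Free-air anomaly = 982239.91 − 982715.73 + (469.38) = -6.44 mGal
Bouguer slab correction = 0.04193 × 3.00 × 1521.0 = 191.33 mGal
Simple Bouguer anomaly = -6.44 − (191.33) = -197.77 mGal
Complete Bouguer anomaly = -197.77 + 2.17 = -195.60 mGal

-195.6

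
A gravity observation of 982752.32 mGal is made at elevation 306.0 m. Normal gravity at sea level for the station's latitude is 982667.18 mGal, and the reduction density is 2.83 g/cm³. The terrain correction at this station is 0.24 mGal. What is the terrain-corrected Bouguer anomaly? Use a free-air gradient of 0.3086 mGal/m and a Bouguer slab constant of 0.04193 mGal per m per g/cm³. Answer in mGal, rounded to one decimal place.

Free-air correction = 0.3086 × 306.0 = 94.43 mGal
Free-air anomaly = 982752.32 − 982667.18 + (94.43) = 179.57 mGal
Bouguer slab correction = 0.04193 × 2.83 × 306.0 = 36.31 mGal
Simple Bouguer anomaly = 179.57 − (36.31) = 143.26 mGal
Complete Bouguer anomaly = 143.26 + 0.24 = 143.50 mGal

143.5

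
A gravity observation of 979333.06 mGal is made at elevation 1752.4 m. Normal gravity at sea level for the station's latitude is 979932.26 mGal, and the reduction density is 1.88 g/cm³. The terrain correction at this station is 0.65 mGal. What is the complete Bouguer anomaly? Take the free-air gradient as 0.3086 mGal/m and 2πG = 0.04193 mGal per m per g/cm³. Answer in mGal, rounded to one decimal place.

-195.9

Free-air correction = 0.3086 × 1752.4 = 540.79 mGal
Free-air anomaly = 979333.06 − 979932.26 + (540.79) = -58.41 mGal
Bouguer slab correction = 0.04193 × 1.88 × 1752.4 = 138.14 mGal
Simple Bouguer anomaly = -58.41 − (138.14) = -196.55 mGal
Complete Bouguer anomaly = -196.55 + 0.65 = -195.90 mGal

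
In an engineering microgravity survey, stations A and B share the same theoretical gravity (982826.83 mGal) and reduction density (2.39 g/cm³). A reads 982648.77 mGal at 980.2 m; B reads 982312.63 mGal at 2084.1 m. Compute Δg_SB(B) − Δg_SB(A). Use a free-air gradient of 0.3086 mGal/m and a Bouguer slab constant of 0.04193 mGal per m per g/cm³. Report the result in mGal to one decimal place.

-106.1

Δg_SB(A) = 982648.77 − 982826.83 + 0.3086×980.2 − 0.04193×2.39×980.2 = 26.20 mGal
Δg_SB(B) = 982312.63 − 982826.83 + 0.3086×2084.1 − 0.04193×2.39×2084.1 = -79.90 mGal
Difference = -79.90 − (26.20) = -106.10 mGal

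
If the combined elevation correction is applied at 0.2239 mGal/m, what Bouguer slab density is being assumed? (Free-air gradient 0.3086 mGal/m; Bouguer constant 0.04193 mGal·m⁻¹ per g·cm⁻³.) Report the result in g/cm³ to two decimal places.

2.02

0.2239 = 0.3086 − 0.04193 × ρ
ρ = (0.3086 − 0.2239) / 0.04193 = 2.02 g/cm³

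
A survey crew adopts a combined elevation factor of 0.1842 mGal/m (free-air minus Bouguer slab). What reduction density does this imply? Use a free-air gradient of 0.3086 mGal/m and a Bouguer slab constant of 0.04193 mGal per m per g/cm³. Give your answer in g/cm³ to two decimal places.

2.97

0.1842 = 0.3086 − 0.04193 × ρ
ρ = (0.3086 − 0.1842) / 0.04193 = 2.97 g/cm³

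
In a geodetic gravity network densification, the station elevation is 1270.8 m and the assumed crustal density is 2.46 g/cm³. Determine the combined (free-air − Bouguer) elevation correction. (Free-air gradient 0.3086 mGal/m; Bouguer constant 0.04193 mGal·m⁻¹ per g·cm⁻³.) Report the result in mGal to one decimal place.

261.1

Combined gradient = 0.3086 − 0.04193 × 2.46 = 0.2054522 mGal/m
Combined elevation correction = 0.2054522 × 1270.8 = 261.1 mGal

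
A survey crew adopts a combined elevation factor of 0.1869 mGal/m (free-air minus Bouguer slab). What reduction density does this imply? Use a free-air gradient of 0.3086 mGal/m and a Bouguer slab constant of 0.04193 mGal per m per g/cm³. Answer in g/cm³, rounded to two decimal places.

2.90

0.1869 = 0.3086 − 0.04193 × ρ
ρ = (0.3086 − 0.1869) / 0.04193 = 2.90 g/cm³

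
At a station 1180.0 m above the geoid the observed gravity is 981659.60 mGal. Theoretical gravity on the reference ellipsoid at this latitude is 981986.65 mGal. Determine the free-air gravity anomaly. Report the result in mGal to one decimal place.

Free-air correction = 0.3086 × 1180.0 = 364.15 mGal
Free-air anomaly = 981659.60 − 981986.65 + (364.15) = 37.10 mGal

37.1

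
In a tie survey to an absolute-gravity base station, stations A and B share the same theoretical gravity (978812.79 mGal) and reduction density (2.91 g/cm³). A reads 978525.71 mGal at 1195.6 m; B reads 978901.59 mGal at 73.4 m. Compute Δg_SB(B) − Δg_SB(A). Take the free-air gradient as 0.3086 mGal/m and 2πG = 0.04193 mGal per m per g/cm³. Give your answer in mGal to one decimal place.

166.5

Δg_SB(A) = 978525.71 − 978812.79 + 0.3086×1195.6 − 0.04193×2.91×1195.6 = -64.00 mGal
Δg_SB(B) = 978901.59 − 978812.79 + 0.3086×73.4 − 0.04193×2.91×73.4 = 102.50 mGal
Difference = 102.50 − (-64.00) = 166.50 mGal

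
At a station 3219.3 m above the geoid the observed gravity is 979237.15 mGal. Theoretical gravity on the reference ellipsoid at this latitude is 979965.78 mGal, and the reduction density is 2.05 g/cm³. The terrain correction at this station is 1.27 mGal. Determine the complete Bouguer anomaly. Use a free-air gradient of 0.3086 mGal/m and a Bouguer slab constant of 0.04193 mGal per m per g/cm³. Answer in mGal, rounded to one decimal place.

-10.6

Free-air correction = 0.3086 × 3219.3 = 993.48 mGal
Free-air anomaly = 979237.15 − 979965.78 + (993.48) = 264.85 mGal
Bouguer slab correction = 0.04193 × 2.05 × 3219.3 = 276.72 mGal
Simple Bouguer anomaly = 264.85 − (276.72) = -11.87 mGal
Complete Bouguer anomaly = -11.87 + 1.27 = -10.60 mGal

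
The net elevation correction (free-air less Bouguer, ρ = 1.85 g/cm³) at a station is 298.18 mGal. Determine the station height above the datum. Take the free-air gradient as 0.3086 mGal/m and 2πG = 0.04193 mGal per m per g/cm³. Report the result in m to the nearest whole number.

Combined gradient = 0.3086 − 0.04193 × 1.85 = 0.2310295 mGal/m
h = 298.18 / 0.2310295 = 1290.66 m

1291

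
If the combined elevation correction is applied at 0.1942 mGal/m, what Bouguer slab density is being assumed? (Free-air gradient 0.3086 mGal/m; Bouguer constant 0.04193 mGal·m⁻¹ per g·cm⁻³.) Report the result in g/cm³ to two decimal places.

2.73

0.1942 = 0.3086 − 0.04193 × ρ
ρ = (0.3086 − 0.1942) / 0.04193 = 2.73 g/cm³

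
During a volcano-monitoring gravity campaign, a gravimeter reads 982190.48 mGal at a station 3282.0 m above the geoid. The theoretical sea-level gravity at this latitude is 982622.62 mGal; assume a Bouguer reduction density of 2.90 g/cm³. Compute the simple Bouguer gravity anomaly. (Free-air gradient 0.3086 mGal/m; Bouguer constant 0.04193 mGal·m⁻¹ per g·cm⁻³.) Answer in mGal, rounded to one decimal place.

Free-air correction = 0.3086 × 3282.0 = 1012.83 mGal
Free-air anomaly = 982190.48 − 982622.62 + (1012.83) = 580.69 mGal
Bouguer slab correction = 0.04193 × 2.90 × 3282.0 = 399.08 mGal
Simple Bouguer anomaly = 580.69 − (399.08) = 181.61 mGal

181.6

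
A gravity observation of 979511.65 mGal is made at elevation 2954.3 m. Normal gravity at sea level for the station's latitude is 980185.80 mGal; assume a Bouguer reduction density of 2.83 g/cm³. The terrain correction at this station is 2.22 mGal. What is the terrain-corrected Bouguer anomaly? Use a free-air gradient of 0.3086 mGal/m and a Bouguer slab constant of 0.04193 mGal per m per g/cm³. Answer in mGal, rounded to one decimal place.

Free-air correction = 0.3086 × 2954.3 = 911.70 mGal
Free-air anomaly = 979511.65 − 980185.80 + (911.70) = 237.55 mGal
Bouguer slab correction = 0.04193 × 2.83 × 2954.3 = 350.56 mGal
Simple Bouguer anomaly = 237.55 − (350.56) = -113.01 mGal
Complete Bouguer anomaly = -113.01 + 2.22 = -110.79 mGal

-110.8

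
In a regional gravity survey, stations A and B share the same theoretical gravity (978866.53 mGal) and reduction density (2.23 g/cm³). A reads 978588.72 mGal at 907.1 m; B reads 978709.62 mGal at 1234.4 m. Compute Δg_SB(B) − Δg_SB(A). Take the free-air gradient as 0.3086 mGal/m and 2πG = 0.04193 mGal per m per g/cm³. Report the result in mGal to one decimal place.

Δg_SB(A) = 978588.72 − 978866.53 + 0.3086×907.1 − 0.04193×2.23×907.1 = -82.70 mGal
Δg_SB(B) = 978709.62 − 978866.53 + 0.3086×1234.4 − 0.04193×2.23×1234.4 = 108.60 mGal
Difference = 108.60 − (-82.70) = 191.30 mGal

191.3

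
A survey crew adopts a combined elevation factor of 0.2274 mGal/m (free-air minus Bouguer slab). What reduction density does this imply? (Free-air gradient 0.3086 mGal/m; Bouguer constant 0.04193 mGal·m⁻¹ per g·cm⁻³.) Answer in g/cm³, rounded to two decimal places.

1.94

0.2274 = 0.3086 − 0.04193 × ρ
ρ = (0.3086 − 0.2274) / 0.04193 = 1.94 g/cm³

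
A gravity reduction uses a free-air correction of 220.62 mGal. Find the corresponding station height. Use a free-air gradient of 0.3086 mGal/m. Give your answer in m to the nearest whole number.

715

h = 220.62 / 0.3086 = 714.91 m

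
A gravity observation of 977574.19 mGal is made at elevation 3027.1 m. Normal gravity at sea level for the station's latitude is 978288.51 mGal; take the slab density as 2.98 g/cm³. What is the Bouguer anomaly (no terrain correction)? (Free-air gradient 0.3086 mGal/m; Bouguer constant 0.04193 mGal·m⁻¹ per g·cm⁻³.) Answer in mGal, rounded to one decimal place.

Free-air correction = 0.3086 × 3027.1 = 934.16 mGal
Free-air anomaly = 977574.19 − 978288.51 + (934.16) = 219.84 mGal
Bouguer slab correction = 0.04193 × 2.98 × 3027.1 = 378.24 mGal
Simple Bouguer anomaly = 219.84 − (378.24) = -158.40 mGal

-158.4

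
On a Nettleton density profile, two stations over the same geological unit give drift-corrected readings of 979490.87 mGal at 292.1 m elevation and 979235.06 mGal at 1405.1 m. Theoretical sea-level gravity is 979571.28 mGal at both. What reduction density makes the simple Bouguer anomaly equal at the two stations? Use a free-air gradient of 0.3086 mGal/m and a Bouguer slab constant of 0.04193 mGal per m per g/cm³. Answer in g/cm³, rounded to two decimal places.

Δg_obs = 979235.06 − 979490.87 = -255.81 mGal over Δh = 1405.1 − 292.1 = 1113.0 m
Equal Bouguer anomalies ⇒ Δg_obs + (0.3086 − 0.04193ρ)·Δh = 0
0.3086 − 0.04193ρ = −Δg_obs/Δh = 0.22984
ρ = (0.3086 − 0.22984) / 0.04193 = 1.88 g/cm³

1.88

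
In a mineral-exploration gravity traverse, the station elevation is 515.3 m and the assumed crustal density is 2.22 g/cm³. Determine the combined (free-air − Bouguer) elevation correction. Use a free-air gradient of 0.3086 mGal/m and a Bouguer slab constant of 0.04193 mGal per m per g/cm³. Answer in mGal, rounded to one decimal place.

Combined gradient = 0.3086 − 0.04193 × 2.22 = 0.2155154 mGal/m
Combined elevation correction = 0.2155154 × 515.3 = 111.1 mGal

111.1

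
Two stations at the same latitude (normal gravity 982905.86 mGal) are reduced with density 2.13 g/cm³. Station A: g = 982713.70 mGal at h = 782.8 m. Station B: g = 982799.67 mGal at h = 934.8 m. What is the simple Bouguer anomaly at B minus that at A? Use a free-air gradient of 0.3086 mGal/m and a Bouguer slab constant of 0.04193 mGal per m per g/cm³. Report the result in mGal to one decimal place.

Δg_SB(A) = 982713.70 − 982905.86 + 0.3086×782.8 − 0.04193×2.13×782.8 = -20.50 mGal
Δg_SB(B) = 982799.67 − 982905.86 + 0.3086×934.8 − 0.04193×2.13×934.8 = 98.80 mGal
Difference = 98.80 − (-20.50) = 119.30 mGal

119.3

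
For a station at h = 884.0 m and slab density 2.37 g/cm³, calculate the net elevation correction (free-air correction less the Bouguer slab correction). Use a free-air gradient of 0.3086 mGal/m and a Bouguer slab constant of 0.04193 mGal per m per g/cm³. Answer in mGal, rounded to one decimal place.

Combined gradient = 0.3086 − 0.04193 × 2.37 = 0.2092259 mGal/m
Combined elevation correction = 0.2092259 × 884.0 = 185.0 mGal

185.0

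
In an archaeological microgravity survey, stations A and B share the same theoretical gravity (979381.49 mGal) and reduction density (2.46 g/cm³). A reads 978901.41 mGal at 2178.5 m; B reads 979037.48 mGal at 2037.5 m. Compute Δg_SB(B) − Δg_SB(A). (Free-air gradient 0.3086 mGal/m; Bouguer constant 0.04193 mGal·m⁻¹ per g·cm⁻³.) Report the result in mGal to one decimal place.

Δg_SB(A) = 978901.41 − 979381.49 + 0.3086×2178.5 − 0.04193×2.46×2178.5 = -32.50 mGal
Δg_SB(B) = 979037.48 − 979381.49 + 0.3086×2037.5 − 0.04193×2.46×2037.5 = 74.60 mGal
Difference = 74.60 − (-32.50) = 107.10 mGal

107.1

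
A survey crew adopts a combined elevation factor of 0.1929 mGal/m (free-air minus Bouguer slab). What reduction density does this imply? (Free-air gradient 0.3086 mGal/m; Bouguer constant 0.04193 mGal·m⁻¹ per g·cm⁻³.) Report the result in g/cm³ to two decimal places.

2.76

0.1929 = 0.3086 − 0.04193 × ρ
ρ = (0.3086 − 0.1929) / 0.04193 = 2.76 g/cm³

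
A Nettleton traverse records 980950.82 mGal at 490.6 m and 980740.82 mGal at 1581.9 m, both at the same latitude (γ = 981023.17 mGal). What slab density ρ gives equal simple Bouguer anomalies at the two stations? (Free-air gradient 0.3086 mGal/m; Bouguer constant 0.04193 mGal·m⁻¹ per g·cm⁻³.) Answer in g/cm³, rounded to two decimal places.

Δg_obs = 980740.82 − 980950.82 = -210.00 mGal over Δh = 1581.9 − 490.6 = 1091.3 m
Equal Bouguer anomalies ⇒ Δg_obs + (0.3086 − 0.04193ρ)·Δh = 0
0.3086 − 0.04193ρ = −Δg_obs/Δh = 0.19243
ρ = (0.3086 − 0.19243) / 0.04193 = 2.77 g/cm³

2.77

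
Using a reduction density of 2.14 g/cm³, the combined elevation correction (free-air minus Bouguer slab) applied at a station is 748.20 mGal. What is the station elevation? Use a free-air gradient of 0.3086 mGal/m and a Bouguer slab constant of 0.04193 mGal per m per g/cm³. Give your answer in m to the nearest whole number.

Combined gradient = 0.3086 − 0.04193 × 2.14 = 0.2188698 mGal/m
h = 748.20 / 0.2188698 = 3418.47 m

3418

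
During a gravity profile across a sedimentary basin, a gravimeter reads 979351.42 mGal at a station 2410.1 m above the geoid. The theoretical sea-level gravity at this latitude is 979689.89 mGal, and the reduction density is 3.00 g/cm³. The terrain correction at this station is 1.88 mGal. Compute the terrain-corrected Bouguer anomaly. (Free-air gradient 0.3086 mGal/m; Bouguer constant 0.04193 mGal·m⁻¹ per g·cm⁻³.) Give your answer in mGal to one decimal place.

Free-air correction = 0.3086 × 2410.1 = 743.76 mGal
Free-air anomaly = 979351.42 − 979689.89 + (743.76) = 405.29 mGal
Bouguer slab correction = 0.04193 × 3.00 × 2410.1 = 303.17 mGal
Simple Bouguer anomaly = 405.29 − (303.17) = 102.12 mGal
Complete Bouguer anomaly = 102.12 + 1.88 = 104.00 mGal

104.0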